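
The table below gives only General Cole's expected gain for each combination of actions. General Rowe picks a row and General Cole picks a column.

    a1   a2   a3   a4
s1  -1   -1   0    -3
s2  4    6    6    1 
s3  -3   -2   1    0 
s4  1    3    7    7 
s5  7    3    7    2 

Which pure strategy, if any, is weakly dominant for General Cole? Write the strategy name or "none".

a3

a3 vs a1: s1: 0>-1, s2: 6>4, s3: 1>-3, s4: 7>1, s5: 7=7.
a3 vs a2: s1: 0>-1, s2: 6=6, s3: 1>-2, s4: 7>3, s5: 7>3.
a3 vs a4: s1: 0>-3, s2: 6>1, s3: 1>0, s4: 7=7, s5: 7>2.
a3 is at least as good as every other strategy against every opponent action, so it is weakly dominant.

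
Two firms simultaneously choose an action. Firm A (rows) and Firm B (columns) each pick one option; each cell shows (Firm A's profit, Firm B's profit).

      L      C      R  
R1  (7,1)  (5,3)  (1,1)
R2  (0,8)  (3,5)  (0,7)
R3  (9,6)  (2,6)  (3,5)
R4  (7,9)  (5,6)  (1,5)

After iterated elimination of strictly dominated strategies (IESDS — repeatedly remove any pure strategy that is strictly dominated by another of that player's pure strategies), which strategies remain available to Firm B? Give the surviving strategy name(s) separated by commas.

Row R2 is eliminated: R1 beats it against every remaining column (L: 7>0, C: 5>3, R: 1>0).
For Firm B, C strictly dominates R on the remaining rows (R1: 3>1, R3: 6>5, R4: 6>5); eliminate R.
Among the remaining strategies, none is strictly dominated by another pure strategy of the same player, so the elimination stops.
Surviving strategies — Firm A: {R1, R3, R4}; Firm B: {L, C}.

L, C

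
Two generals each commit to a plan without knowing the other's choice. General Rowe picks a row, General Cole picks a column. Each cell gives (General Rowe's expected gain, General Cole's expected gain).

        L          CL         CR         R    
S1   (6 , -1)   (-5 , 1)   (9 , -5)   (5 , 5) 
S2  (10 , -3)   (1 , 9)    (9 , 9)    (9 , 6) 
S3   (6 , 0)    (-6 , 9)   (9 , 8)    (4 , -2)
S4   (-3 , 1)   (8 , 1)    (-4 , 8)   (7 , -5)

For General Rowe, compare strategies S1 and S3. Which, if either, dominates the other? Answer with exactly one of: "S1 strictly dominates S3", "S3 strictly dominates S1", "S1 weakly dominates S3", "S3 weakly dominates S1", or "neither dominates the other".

S1 weakly dominates S3

S1's payoffs vs S3's, by General Cole's action — L: 6=6, CL: -5>-6, CR: 9=9, R: 5>4.
S1 is at least as good everywhere and strictly better somewhere (tied only at L, CR), so S1 weakly but not strictly dominates S3.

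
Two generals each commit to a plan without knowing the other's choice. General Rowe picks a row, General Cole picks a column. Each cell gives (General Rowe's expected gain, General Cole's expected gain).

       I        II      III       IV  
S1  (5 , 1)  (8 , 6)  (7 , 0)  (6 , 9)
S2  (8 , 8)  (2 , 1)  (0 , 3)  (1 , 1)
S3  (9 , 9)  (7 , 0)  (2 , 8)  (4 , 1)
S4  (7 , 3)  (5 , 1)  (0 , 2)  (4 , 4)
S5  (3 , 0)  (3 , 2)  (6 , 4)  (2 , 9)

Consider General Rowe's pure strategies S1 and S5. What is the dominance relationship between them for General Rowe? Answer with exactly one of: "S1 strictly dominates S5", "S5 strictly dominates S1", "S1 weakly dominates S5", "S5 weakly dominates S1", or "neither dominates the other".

S1's payoffs vs S5's, by General Cole's action — I: 5>3, II: 8>3, III: 7>6, IV: 6>2.
Every comparison favours S1, so S1 strictly dominates S5.

S1 strictly dominates S5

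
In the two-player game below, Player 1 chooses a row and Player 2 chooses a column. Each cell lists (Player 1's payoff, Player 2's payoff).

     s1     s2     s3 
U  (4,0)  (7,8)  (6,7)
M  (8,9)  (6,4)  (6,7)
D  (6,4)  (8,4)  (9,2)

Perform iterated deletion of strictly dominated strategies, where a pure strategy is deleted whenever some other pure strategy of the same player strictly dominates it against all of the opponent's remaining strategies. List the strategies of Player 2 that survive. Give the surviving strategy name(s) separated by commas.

s1, s2

Player 1's strategy U is strictly dominated by D (s1: 6>4, s2: 8>7, s3: 9>6) and is removed.
For Player 2, s1 strictly dominates s3 on the remaining rows (M: 9>7, D: 4>2); eliminate s3.
Among the remaining strategies, none is strictly dominated by another pure strategy of the same player, so the elimination stops.
Surviving strategies — Player 1: {M, D}; Player 2: {s1, s2}.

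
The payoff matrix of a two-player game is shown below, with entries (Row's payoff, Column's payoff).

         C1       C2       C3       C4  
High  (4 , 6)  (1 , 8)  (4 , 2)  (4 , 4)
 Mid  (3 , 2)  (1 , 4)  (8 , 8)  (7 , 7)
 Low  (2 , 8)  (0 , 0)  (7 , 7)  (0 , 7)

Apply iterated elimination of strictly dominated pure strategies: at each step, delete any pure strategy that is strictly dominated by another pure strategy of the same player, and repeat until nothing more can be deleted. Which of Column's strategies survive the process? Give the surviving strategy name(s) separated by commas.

C2, C3, C4

Row Low is eliminated: Mid beats it against every remaining column (C1: 3>2, C2: 1>0, C3: 8>7, C4: 7>0).
Column's strategy C1 is strictly dominated by C2 (High: 8>6, Mid: 4>2) and is removed.
Among the remaining strategies, none is strictly dominated by another pure strategy of the same player, so the elimination stops.
Surviving strategies — Row: {High, Mid}; Column: {C2, C3, C4}.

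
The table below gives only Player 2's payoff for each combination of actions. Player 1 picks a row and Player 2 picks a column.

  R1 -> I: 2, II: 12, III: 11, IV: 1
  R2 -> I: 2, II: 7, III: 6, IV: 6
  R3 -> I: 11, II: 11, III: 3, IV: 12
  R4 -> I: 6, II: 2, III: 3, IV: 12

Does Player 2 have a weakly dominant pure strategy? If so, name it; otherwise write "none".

none

I fails to dominate II at R1 (2<12).
II fails to dominate I at R4 (2<6).
III fails to dominate I at R3 (3<11).
IV fails to dominate I at R1 (1<2).
No single strategy dominates all the others.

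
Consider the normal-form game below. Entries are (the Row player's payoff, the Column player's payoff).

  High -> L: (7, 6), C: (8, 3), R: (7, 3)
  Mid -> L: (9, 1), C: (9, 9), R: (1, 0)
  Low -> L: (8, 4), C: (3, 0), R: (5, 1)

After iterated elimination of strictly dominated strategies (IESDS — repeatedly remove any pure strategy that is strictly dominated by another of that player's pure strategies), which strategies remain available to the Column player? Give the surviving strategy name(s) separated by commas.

The Column player's strategy R is strictly dominated by L (High: 6>3, Mid: 1>0, Low: 4>1) and is removed.
The Row player's strategy High is strictly dominated by Mid (L: 9>7, C: 9>8) and is removed.
For the Row player, Mid strictly dominates Low on the remaining columns (L: 9>8, C: 9>3); eliminate Low.
For the Column player, C strictly dominates L on the remaining rows (Mid: 9>1); eliminate L.
Among the remaining strategies, none is strictly dominated by another pure strategy of the same player, so the elimination stops.
Surviving strategies — the Row player: {Mid}; the Column player: {C}.

C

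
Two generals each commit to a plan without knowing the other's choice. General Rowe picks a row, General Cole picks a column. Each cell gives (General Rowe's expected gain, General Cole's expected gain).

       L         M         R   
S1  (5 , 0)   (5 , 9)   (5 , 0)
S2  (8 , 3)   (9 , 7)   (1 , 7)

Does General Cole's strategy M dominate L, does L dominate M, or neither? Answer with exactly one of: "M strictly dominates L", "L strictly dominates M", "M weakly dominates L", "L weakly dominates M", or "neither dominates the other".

M strictly dominates L

Compare M to L across each choice by General Rowe: S1: 9>0, S2: 7>3.
Every comparison favours M, so M strictly dominates L.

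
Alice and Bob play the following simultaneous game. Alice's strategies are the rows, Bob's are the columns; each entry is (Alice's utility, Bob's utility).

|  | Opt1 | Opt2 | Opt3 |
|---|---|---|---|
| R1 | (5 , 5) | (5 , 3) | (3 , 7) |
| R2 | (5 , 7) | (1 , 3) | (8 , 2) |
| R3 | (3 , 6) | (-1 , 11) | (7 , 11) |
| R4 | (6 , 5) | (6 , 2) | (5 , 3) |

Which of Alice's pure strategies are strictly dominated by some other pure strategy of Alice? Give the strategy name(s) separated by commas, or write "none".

R1, R3

R4 strictly dominates R1 — Opt1: 6>5, Opt2: 6>5, Opt3: 5>3.
R2: no other strategy beats it everywhere (R1 at Opt1 (5=5); R3 at Opt1 (5>3); R4 at Opt3 (8>5)).
R3: dominated, since R2 does at least as well everywhere (Opt1: 5>3, Opt2: 1>-1, Opt3: 8>7).
R4: no other strategy beats it everywhere (R1 at Opt1 (6>5); R2 at Opt1 (6>5); R3 at Opt1 (6>3)).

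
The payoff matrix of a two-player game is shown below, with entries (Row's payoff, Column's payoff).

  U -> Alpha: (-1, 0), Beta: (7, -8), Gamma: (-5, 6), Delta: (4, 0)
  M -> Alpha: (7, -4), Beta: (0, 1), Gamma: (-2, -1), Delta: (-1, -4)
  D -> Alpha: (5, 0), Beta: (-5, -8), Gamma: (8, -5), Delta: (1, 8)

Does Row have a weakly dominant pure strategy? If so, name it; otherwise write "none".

U fails to dominate M at Alpha (-1<7).
M fails to dominate U at Beta (0<7).
D fails to dominate U at Beta (-5<7).
No single strategy dominates all the others.

none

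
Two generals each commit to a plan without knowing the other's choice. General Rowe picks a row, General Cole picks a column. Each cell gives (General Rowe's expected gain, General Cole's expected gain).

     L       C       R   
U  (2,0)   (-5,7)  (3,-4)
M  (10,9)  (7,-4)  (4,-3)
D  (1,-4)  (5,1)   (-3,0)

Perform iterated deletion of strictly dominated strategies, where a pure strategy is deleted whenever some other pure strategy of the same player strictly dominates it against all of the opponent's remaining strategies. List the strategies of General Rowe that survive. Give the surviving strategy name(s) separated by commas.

M

For General Rowe, M strictly dominates U on the remaining columns (L: 10>2, C: 7>-5, R: 4>3); eliminate U.
For General Rowe, M strictly dominates D on the remaining columns (L: 10>1, C: 7>5, R: 4>-3); eliminate D.
For General Cole, L strictly dominates C on the remaining rows (M: 9>-4); eliminate C.
General Cole's strategy R is strictly dominated by L (M: 9>-3) and is removed.
Among the remaining strategies, none is strictly dominated by another pure strategy of the same player, so the elimination stops.
Surviving strategies — General Rowe: {M}; General Cole: {L}.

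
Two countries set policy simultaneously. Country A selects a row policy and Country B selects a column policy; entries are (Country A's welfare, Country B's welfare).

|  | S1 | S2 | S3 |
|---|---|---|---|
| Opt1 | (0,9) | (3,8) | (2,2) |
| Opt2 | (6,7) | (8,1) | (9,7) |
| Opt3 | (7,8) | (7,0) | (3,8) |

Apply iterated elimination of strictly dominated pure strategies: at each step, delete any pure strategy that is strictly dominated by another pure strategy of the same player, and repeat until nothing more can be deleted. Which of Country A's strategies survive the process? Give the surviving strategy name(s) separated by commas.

For Country A, Opt2 strictly dominates Opt1 on the remaining columns (S1: 6>0, S2: 8>3, S3: 9>2); eliminate Opt1.
Country B's strategy S2 is strictly dominated by S1 (Opt2: 7>1, Opt3: 8>0) and is removed.
Among the remaining strategies, none is strictly dominated by another pure strategy of the same player, so the elimination stops.
Surviving strategies — Country A: {Opt2, Opt3}; Country B: {S1, S3}.

Opt2, Opt3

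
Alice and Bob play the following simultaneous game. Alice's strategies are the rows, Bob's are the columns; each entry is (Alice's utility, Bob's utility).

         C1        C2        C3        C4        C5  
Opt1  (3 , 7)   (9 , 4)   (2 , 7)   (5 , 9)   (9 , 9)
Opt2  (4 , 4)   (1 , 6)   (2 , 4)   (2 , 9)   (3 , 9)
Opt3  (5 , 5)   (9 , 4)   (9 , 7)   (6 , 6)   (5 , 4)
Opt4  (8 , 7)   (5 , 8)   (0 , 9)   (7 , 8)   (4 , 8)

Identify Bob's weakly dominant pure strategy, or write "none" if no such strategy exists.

none

C1 fails to dominate C2 at Opt2 (4<6).
C2 fails to dominate C1 at Opt1 (4<7).
C3 fails to dominate C2 at Opt2 (4<6).
C4 fails to dominate C3 at Opt3 (6<7).
C5 fails to dominate C1 at Opt3 (4<5).
No single strategy dominates all the others.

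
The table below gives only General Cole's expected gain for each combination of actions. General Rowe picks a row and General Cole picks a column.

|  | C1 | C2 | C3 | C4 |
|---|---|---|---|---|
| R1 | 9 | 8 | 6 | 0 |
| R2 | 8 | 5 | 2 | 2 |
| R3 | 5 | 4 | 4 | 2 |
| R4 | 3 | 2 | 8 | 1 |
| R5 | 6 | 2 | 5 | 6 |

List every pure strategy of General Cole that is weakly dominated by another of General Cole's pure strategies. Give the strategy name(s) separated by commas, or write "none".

C2, C4

Nothing dominates C1: C2 at R1 (9>8); C3 at R1 (9>6); C4 at R1 (9>0).
C2: dominated, since C1 does at least as well everywhere (R1: 9>8, R2: 8>5, R3: 5>4, R4: 3>2, R5: 6>2).
C3 is not dominated — it holds its own against C1 at R4 (8>3); C2 at R4 (8>2); C4 at R1 (6>0).
C4 is weakly dominated by C1 (R1: 9>0, R2: 8>2, R3: 5>2, R4: 3>1, R5: 6=6).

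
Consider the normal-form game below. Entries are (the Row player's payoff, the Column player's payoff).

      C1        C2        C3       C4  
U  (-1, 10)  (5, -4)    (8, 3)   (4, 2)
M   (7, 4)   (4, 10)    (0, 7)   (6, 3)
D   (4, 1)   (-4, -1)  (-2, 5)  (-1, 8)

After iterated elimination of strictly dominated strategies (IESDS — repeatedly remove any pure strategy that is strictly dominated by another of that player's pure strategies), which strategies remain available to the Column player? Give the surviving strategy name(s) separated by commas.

C1, C2, C3

For the Row player, M strictly dominates D on the remaining columns (C1: 7>4, C2: 4>-4, C3: 0>-2, C4: 6>-1); eliminate D.
The Column player's strategy C4 is strictly dominated by C1 (U: 10>2, M: 4>3) and is removed.
Among the remaining strategies, none is strictly dominated by another pure strategy of the same player, so the elimination stops.
Surviving strategies — the Row player: {U, M}; the Column player: {C1, C2, C3}.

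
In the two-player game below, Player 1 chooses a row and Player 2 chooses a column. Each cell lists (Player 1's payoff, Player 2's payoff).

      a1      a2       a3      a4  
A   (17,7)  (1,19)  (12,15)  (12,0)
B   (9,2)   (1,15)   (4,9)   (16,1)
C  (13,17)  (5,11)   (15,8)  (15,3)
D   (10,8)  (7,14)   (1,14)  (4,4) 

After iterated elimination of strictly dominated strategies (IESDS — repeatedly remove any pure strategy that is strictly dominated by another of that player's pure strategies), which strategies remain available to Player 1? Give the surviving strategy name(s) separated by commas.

A, C, D

Column a4 is eliminated: a1 beats it against every remaining row (A: 7>0, B: 2>1, C: 17>3, D: 8>4).
Player 1's strategy B is strictly dominated by C (a1: 13>9, a2: 5>1, a3: 15>4) and is removed.
Among the remaining strategies, none is strictly dominated by another pure strategy of the same player, so the elimination stops.
Surviving strategies — Player 1: {A, C, D}; Player 2: {a1, a2, a3}.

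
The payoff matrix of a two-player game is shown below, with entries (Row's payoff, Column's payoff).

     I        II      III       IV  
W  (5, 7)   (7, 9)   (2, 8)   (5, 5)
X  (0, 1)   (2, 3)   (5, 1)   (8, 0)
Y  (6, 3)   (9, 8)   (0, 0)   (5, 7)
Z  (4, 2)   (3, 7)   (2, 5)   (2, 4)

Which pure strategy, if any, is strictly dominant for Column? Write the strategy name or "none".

II

II vs I: W: 9>7, X: 3>1, Y: 8>3, Z: 7>2.
II vs III: W: 9>8, X: 3>1, Y: 8>0, Z: 7>5.
II vs IV: W: 9>5, X: 3>0, Y: 8>7, Z: 7>4.
II strictly beats every other strategy against every opponent action, so it is strictly dominant.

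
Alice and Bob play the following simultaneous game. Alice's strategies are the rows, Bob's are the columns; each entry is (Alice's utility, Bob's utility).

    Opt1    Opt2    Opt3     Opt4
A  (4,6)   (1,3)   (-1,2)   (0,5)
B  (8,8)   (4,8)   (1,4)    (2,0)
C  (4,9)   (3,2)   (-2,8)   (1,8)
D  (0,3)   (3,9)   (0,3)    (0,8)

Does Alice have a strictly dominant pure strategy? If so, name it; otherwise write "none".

B

B vs A: Opt1: 8>4, Opt2: 4>1, Opt3: 1>-1, Opt4: 2>0.
B vs C: Opt1: 8>4, Opt2: 4>3, Opt3: 1>-2, Opt4: 2>1.
B vs D: Opt1: 8>0, Opt2: 4>3, Opt3: 1>0, Opt4: 2>0.
B strictly beats every other strategy against every opponent action, so it is strictly dominant.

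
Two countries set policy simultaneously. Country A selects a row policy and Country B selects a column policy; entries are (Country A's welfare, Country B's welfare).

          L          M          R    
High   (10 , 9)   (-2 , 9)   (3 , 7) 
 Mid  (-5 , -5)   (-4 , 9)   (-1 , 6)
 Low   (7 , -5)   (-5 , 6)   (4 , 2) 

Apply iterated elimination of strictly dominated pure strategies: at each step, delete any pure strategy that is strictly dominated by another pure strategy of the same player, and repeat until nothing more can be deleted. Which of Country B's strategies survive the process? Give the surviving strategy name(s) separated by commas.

L, M

Country A's strategy Mid is strictly dominated by High (L: 10>-5, M: -2>-4, R: 3>-1) and is removed.
For Country B, M strictly dominates R on the remaining rows (High: 9>7, Low: 6>2); eliminate R.
For Country A, High strictly dominates Low on the remaining columns (L: 10>7, M: -2>-5); eliminate Low.
Among the remaining strategies, none is strictly dominated by another pure strategy of the same player, so the elimination stops.
Surviving strategies — Country A: {High}; Country B: {L, M}.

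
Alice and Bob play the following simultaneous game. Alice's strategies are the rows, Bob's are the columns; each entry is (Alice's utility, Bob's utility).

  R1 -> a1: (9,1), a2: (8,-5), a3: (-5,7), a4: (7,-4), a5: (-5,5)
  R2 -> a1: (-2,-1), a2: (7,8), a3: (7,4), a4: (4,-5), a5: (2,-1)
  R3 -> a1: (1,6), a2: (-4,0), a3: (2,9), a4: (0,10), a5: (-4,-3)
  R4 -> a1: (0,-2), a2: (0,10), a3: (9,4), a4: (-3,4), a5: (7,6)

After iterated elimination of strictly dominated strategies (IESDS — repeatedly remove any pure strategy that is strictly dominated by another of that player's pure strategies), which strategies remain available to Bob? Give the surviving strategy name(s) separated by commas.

a2, a3, a5

Bob's strategy a1 is strictly dominated by a3 (R1: 7>1, R2: 4>-1, R3: 9>6, R4: 4>-2) and is removed.
Row R3 is eliminated: R2 beats it against every remaining column (a2: 7>-4, a3: 7>2, a4: 4>0, a5: 2>-4).
For Bob, a5 strictly dominates a4 on the remaining rows (R1: 5>-4, R2: -1>-5, R4: 6>4); eliminate a4.
Among the remaining strategies, none is strictly dominated by another pure strategy of the same player, so the elimination stops.
Surviving strategies — Alice: {R1, R2, R4}; Bob: {a2, a3, a5}.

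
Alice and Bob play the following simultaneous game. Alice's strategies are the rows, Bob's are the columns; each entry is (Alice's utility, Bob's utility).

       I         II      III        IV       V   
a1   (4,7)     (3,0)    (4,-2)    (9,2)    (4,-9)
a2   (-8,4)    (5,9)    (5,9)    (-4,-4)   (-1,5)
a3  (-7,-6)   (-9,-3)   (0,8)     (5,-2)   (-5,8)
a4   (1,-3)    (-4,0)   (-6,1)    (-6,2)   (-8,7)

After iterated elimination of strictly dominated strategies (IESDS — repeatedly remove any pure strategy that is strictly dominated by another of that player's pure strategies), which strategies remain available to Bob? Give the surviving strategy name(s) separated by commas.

Row a3 is eliminated: a1 beats it against every remaining column (I: 4>-7, II: 3>-9, III: 4>0, IV: 9>5, V: 4>-5).
For Alice, a1 strictly dominates a4 on the remaining columns (I: 4>1, II: 3>-4, III: 4>-6, IV: 9>-6, V: 4>-8); eliminate a4.
For Bob, I strictly dominates IV on the remaining rows (a1: 7>2, a2: 4>-4); eliminate IV.
Bob's strategy V is strictly dominated by II (a1: 0>-9, a2: 9>5) and is removed.
Among the remaining strategies, none is strictly dominated by another pure strategy of the same player, so the elimination stops.
Surviving strategies — Alice: {a1, a2}; Bob: {I, II, III}.

I, II, III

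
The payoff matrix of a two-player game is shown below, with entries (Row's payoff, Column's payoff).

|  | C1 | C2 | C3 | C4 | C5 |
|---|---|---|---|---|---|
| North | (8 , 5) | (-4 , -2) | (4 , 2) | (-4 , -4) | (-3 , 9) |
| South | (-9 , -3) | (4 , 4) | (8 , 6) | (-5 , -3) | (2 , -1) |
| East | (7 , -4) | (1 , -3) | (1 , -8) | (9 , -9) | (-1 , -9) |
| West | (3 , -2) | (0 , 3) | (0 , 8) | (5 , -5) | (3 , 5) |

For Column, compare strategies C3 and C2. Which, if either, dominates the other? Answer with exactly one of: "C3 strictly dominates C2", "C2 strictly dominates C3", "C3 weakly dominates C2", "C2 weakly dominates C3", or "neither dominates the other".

C3's payoffs vs C2's, by Row's action — North: 2>-2, South: 6>4, East: -8<-3, West: 8>3.
C3 does better at North, South, West but worse at East; neither strategy dominates the other.

neither dominates the other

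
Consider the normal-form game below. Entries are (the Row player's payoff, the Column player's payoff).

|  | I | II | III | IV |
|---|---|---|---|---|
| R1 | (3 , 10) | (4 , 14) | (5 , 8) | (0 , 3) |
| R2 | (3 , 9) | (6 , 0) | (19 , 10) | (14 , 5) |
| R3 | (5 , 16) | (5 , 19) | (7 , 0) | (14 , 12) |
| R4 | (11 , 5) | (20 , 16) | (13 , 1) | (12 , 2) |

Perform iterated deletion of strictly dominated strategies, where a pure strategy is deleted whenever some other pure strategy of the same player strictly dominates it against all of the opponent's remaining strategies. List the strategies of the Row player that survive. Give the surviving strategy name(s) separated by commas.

For the Row player, R3 strictly dominates R1 on the remaining columns (I: 5>3, II: 5>4, III: 7>5, IV: 14>0); eliminate R1.
For the Column player, I strictly dominates IV on the remaining rows (R2: 9>5, R3: 16>12, R4: 5>2); eliminate IV.
The Row player's strategy R3 is strictly dominated by R4 (I: 11>5, II: 20>5, III: 13>7) and is removed.
Among the remaining strategies, none is strictly dominated by another pure strategy of the same player, so the elimination stops.
Surviving strategies — the Row player: {R2, R4}; the Column player: {I, II, III}.

R2, R4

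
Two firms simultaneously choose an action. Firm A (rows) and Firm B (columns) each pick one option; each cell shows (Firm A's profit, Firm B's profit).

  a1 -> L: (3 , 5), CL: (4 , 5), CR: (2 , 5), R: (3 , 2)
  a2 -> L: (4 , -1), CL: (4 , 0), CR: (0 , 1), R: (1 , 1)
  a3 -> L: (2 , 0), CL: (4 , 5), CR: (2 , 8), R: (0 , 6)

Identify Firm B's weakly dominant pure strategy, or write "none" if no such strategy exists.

CR

CR vs L: a1: 5=5, a2: 1>-1, a3: 8>0.
CR vs CL: a1: 5=5, a2: 1>0, a3: 8>5.
CR vs R: a1: 5>2, a2: 1=1, a3: 8>6.
CR is at least as good as every other strategy against every opponent action, so it is weakly dominant.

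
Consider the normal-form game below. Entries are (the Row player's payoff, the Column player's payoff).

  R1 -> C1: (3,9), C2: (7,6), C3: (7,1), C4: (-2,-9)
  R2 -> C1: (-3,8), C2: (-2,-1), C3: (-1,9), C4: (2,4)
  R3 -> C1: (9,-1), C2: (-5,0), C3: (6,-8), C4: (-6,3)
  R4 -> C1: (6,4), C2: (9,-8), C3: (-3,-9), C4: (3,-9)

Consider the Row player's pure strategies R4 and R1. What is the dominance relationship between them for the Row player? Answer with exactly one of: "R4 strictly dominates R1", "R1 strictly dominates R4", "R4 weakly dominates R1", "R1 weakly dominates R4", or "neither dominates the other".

Compare R4 to R1 across each opponent action: C1: 6>3, C2: 9>7, C3: -3<7, C4: 3>-2.
R4 does better at C1, C2, C4 but worse at C3; neither strategy dominates the other.

neither dominates the other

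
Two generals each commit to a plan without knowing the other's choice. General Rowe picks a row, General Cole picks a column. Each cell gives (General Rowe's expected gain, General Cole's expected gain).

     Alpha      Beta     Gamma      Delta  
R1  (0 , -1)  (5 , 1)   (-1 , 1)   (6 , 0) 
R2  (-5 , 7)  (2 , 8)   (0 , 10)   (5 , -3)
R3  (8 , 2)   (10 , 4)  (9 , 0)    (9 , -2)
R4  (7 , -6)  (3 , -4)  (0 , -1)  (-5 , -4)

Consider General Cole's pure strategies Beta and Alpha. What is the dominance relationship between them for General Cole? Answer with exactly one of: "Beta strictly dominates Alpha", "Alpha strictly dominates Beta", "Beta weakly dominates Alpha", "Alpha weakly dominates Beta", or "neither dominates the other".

Beta strictly dominates Alpha

Beta's payoffs vs Alpha's, by General Rowe's action — R1: 1>-1, R2: 8>7, R3: 4>2, R4: -4>-6.
Every comparison favours Beta, so Beta strictly dominates Alpha.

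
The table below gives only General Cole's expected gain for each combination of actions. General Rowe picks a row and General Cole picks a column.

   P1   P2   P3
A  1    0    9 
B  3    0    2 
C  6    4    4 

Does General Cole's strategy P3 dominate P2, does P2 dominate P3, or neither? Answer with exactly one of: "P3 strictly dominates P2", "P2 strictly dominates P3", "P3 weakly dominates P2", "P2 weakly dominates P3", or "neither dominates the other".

P3 weakly dominates P2

P3's payoffs vs P2's, by General Rowe's action — A: 9>0, B: 2>0, C: 4=4.
P3 is at least as good everywhere and strictly better somewhere (tied only at C), so P3 weakly but not strictly dominates P2.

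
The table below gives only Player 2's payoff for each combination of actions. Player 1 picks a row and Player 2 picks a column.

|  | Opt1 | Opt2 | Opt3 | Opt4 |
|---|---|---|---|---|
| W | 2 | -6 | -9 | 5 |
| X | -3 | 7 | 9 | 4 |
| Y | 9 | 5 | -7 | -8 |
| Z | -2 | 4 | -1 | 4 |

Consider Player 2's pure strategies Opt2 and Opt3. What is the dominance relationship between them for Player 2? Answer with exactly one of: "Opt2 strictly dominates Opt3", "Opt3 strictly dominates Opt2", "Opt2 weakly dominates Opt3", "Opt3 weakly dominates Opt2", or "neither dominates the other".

Compare Opt2 to Opt3 across each choice by Player 1: W: -6>-9, X: 7<9, Y: 5>-7, Z: 4>-1.
Opt2 does better at W, Y, Z but worse at X; neither strategy dominates the other.

neither dominates the other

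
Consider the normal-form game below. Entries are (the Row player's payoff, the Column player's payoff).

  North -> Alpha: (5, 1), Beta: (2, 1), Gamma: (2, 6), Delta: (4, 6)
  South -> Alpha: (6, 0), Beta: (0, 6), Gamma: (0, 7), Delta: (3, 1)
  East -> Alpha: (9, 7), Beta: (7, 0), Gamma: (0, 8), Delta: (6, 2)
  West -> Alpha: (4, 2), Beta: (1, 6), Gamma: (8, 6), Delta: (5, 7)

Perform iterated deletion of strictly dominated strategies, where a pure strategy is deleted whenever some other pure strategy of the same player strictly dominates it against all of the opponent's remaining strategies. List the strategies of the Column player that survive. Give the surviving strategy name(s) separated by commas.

Column Alpha is eliminated: Gamma beats it against every remaining row (North: 6>1, South: 7>0, East: 8>7, West: 6>2).
The Row player's strategy South is strictly dominated by North (Beta: 2>0, Gamma: 2>0, Delta: 4>3) and is removed.
Column Beta is eliminated: Delta beats it against every remaining row (North: 6>1, East: 2>0, West: 7>6).
The Row player's strategy North is strictly dominated by West (Gamma: 8>2, Delta: 5>4) and is removed.
Among the remaining strategies, none is strictly dominated by another pure strategy of the same player, so the elimination stops.
Surviving strategies — the Row player: {East, West}; the Column player: {Gamma, Delta}.

Gamma, Delta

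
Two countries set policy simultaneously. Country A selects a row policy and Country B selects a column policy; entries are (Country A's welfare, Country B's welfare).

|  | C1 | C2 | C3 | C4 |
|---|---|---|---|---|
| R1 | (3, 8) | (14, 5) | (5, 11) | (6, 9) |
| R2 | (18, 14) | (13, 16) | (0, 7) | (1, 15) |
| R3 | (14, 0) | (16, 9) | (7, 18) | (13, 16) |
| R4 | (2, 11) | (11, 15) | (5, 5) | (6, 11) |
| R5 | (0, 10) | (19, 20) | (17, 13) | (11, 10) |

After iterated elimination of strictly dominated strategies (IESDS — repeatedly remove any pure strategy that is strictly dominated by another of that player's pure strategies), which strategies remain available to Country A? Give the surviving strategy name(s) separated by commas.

For Country A, R3 strictly dominates R1 on the remaining columns (C1: 14>3, C2: 16>14, C3: 7>5, C4: 13>6); eliminate R1.
Row R4 is eliminated: R3 beats it against every remaining column (C1: 14>2, C2: 16>11, C3: 7>5, C4: 13>6).
Column C1 is eliminated: C2 beats it against every remaining row (R2: 16>14, R3: 9>0, R5: 20>10).
Country A's strategy R2 is strictly dominated by R3 (C2: 16>13, C3: 7>0, C4: 13>1) and is removed.
For Country B, C3 strictly dominates C4 on the remaining rows (R3: 18>16, R5: 13>10); eliminate C4.
Country A's strategy R3 is strictly dominated by R5 (C2: 19>16, C3: 17>7) and is removed.
Country B's strategy C3 is strictly dominated by C2 (R5: 20>13) and is removed.
Among the remaining strategies, none is strictly dominated by another pure strategy of the same player, so the elimination stops.
Surviving strategies — Country A: {R5}; Country B: {C2}.

R5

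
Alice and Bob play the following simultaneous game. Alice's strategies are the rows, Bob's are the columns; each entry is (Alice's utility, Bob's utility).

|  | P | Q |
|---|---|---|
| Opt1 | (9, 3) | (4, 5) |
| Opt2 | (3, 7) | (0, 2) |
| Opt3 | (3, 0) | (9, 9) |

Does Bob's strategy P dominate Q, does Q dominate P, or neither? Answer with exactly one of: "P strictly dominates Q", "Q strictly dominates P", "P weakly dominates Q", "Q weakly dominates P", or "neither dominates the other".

neither dominates the other

P's payoffs vs Q's, by Alice's action — Opt1: 3<5, Opt2: 7>2, Opt3: 0<9.
P does better at Opt2 but worse at Opt1, Opt3; neither strategy dominates the other.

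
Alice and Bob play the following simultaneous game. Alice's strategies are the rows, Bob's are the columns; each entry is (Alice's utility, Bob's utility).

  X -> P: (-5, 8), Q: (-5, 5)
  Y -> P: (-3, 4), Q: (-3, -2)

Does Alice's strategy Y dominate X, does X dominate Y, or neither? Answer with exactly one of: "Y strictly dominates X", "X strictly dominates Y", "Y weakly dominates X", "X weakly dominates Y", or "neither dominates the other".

Y strictly dominates X

Compare Y to X across each opponent action: P: -3>-5, Q: -3>-5.
Every comparison favours Y, so Y strictly dominates X.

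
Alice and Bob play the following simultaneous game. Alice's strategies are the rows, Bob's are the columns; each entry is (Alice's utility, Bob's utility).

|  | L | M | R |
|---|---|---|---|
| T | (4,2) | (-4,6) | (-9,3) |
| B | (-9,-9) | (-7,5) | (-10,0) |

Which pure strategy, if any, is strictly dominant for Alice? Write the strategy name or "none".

T

T vs B: L: 4>-9, M: -4>-7, R: -9>-10.
T strictly beats every other strategy against every opponent action, so it is strictly dominant.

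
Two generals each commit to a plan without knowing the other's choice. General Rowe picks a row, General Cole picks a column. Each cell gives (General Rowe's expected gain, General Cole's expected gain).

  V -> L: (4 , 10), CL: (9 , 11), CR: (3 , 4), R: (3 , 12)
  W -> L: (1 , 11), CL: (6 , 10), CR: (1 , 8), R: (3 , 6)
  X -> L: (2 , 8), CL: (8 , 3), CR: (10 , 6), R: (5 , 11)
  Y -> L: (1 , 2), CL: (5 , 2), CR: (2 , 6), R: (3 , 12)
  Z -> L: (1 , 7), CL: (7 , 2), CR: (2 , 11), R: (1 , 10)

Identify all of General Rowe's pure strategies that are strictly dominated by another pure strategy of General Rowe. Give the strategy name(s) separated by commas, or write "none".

W, Y, Z

V: no other strategy beats it everywhere (W at L (4>1); X at L (4>2); Y at L (4>1); Z at L (4>1)).
W is strictly dominated by X (L: 2>1, CL: 8>6, CR: 10>1, R: 5>3).
Nothing dominates X: V at CR (10>3); W at L (2>1); Y at L (2>1); Z at L (2>1).
Y: dominated, since X does at least as well everywhere (L: 2>1, CL: 8>5, CR: 10>2, R: 5>3).
Z is strictly dominated by V (L: 4>1, CL: 9>7, CR: 3>2, R: 3>1).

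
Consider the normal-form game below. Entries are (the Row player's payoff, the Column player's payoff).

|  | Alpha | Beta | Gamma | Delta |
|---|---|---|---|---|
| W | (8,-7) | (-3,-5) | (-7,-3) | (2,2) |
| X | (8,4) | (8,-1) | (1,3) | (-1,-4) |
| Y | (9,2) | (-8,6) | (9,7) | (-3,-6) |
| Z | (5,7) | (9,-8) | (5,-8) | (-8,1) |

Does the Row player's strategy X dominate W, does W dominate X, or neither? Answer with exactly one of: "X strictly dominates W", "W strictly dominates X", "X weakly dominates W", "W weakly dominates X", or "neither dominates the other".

neither dominates the other

Compare X to W across every action of the Column player: Alpha: 8=8, Beta: 8>-3, Gamma: 1>-7, Delta: -1<2.
X does better at Beta, Gamma but worse at Delta; neither strategy dominates the other.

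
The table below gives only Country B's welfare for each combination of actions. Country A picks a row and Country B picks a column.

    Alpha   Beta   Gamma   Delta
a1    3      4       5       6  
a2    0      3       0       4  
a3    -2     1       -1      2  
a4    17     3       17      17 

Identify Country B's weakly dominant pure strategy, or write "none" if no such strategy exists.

Delta

Delta vs Alpha: a1: 6>3, a2: 4>0, a3: 2>-2, a4: 17=17.
Delta vs Beta: a1: 6>4, a2: 4>3, a3: 2>1, a4: 17>3.
Delta vs Gamma: a1: 6>5, a2: 4>0, a3: 2>-1, a4: 17=17.
Delta is at least as good as every other strategy against every opponent action, so it is weakly dominant.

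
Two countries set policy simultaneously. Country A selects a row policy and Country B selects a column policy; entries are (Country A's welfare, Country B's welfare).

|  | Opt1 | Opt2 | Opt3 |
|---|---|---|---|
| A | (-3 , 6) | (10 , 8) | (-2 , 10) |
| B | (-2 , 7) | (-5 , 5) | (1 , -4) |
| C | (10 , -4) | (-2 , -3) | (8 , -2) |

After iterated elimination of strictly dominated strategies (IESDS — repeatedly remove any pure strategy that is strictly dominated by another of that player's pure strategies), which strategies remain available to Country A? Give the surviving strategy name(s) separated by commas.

Country A's strategy B is strictly dominated by C (Opt1: 10>-2, Opt2: -2>-5, Opt3: 8>1) and is removed.
Column Opt1 is eliminated: Opt2 beats it against every remaining row (A: 8>6, C: -3>-4).
Column Opt2 is eliminated: Opt3 beats it against every remaining row (A: 10>8, C: -2>-3).
Country A's strategy A is strictly dominated by C (Opt3: 8>-2) and is removed.
Among the remaining strategies, none is strictly dominated by another pure strategy of the same player, so the elimination stops.
Surviving strategies — Country A: {C}; Country B: {Opt3}.

C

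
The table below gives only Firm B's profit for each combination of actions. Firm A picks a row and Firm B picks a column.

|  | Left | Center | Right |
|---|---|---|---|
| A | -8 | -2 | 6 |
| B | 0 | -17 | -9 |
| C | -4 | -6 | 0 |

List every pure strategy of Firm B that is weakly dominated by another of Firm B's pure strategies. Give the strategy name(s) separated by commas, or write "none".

Nothing dominates Left: Center at B (0>-17); Right at B (0>-9).
Right weakly dominates Center — A: 6>-2, B: -9>-17, C: 0>-6.
Right is not dominated — it holds its own against Left at A (6>-8); Center at A (6>-2).

Center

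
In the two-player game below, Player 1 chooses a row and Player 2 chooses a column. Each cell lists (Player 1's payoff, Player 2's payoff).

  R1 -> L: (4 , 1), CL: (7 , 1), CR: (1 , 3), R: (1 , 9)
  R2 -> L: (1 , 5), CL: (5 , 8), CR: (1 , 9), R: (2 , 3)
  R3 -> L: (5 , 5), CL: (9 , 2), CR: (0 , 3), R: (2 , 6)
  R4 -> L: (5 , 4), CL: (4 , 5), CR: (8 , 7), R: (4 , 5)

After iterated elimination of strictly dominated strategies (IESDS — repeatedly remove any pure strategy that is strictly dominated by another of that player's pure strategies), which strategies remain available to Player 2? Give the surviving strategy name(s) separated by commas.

For Player 2, CR strictly dominates CL on the remaining rows (R1: 3>1, R2: 9>8, R3: 3>2, R4: 7>5); eliminate CL.
Row R1 is eliminated: R4 beats it against every remaining column (L: 5>4, CR: 8>1, R: 4>1).
For Player 1, R4 strictly dominates R2 on the remaining columns (L: 5>1, CR: 8>1, R: 4>2); eliminate R2.
For Player 2, R strictly dominates L on the remaining rows (R3: 6>5, R4: 5>4); eliminate L.
Player 1's strategy R3 is strictly dominated by R4 (CR: 8>0, R: 4>2) and is removed.
For Player 2, CR strictly dominates R on the remaining rows (R4: 7>5); eliminate R.
Among the remaining strategies, none is strictly dominated by another pure strategy of the same player, so the elimination stops.
Surviving strategies — Player 1: {R4}; Player 2: {CR}.

CR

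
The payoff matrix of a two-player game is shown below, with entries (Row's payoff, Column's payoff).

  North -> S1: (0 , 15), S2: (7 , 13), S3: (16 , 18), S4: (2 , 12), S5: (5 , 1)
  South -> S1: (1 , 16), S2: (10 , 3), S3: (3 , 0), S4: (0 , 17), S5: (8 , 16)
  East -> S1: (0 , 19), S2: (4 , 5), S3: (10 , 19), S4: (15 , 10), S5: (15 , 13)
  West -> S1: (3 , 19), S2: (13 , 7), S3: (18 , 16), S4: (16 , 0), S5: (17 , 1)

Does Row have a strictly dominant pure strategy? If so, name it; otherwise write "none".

West vs North: S1: 3>0, S2: 13>7, S3: 18>16, S4: 16>2, S5: 17>5.
West vs South: S1: 3>1, S2: 13>10, S3: 18>3, S4: 16>0, S5: 17>8.
West vs East: S1: 3>0, S2: 13>4, S3: 18>10, S4: 16>15, S5: 17>15.
West strictly beats every other strategy against every opponent action, so it is strictly dominant.

West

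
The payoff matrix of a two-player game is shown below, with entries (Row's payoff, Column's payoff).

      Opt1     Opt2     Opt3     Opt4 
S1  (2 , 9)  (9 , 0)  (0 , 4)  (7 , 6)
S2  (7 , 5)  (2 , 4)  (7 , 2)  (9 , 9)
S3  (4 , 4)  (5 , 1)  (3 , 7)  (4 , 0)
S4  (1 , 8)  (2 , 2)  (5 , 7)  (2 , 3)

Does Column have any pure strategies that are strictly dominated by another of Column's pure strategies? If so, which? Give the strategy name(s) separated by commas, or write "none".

Opt2

Opt1 is not dominated — it holds its own against Opt2 at S1 (9>0); Opt3 at S1 (9>4); Opt4 at S1 (9>6).
Opt2: dominated, since Opt1 does at least as well everywhere (S1: 9>0, S2: 5>4, S3: 4>1, S4: 8>2).
Opt3 is not dominated — it holds its own against Opt1 at S3 (7>4); Opt2 at S1 (4>0); Opt4 at S3 (7>0).
Nothing dominates Opt4: Opt1 at S2 (9>5); Opt2 at S1 (6>0); Opt3 at S1 (6>4).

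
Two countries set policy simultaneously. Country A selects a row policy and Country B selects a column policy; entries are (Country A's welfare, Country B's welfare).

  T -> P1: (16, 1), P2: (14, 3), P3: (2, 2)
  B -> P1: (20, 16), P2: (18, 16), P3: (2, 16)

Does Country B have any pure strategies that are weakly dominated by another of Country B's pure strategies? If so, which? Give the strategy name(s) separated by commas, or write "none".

P1, P3

P2 weakly dominates P1 — T: 3>1, B: 16=16.
Nothing dominates P2: P1 at T (3>1); P3 at T (3>2).
P2 weakly dominates P3 — T: 3>2, B: 16=16.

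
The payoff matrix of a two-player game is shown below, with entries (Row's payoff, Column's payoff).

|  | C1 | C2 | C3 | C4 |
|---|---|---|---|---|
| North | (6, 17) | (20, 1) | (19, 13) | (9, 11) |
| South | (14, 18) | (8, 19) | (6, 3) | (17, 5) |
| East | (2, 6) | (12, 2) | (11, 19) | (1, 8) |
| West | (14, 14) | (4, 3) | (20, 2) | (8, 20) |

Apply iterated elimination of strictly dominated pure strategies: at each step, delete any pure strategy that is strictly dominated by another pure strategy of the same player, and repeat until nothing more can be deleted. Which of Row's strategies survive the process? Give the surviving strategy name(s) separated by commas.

For Row, North strictly dominates East on the remaining columns (C1: 6>2, C2: 20>12, C3: 19>11, C4: 9>1); eliminate East.
Column's strategy C3 is strictly dominated by C1 (North: 17>13, South: 18>3, West: 14>2) and is removed.
Among the remaining strategies, none is strictly dominated by another pure strategy of the same player, so the elimination stops.
Surviving strategies — Row: {North, South, West}; Column: {C1, C2, C4}.

North, South, West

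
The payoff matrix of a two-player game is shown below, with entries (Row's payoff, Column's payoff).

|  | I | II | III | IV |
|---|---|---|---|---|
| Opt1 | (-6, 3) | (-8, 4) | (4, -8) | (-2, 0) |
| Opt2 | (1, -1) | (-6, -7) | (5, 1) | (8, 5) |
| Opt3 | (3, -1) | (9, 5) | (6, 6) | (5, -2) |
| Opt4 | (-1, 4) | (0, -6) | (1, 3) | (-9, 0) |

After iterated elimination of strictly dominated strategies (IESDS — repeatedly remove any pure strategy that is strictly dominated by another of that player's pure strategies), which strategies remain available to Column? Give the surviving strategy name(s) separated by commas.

Row's strategy Opt1 is strictly dominated by Opt2 (I: 1>-6, II: -6>-8, III: 5>4, IV: 8>-2) and is removed.
For Row, Opt3 strictly dominates Opt4 on the remaining columns (I: 3>-1, II: 9>0, III: 6>1, IV: 5>-9); eliminate Opt4.
Column's strategy I is strictly dominated by III (Opt2: 1>-1, Opt3: 6>-1) and is removed.
For Column, III strictly dominates II on the remaining rows (Opt2: 1>-7, Opt3: 6>5); eliminate II.
Among the remaining strategies, none is strictly dominated by another pure strategy of the same player, so the elimination stops.
Surviving strategies — Row: {Opt2, Opt3}; Column: {III, IV}.

III, IV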